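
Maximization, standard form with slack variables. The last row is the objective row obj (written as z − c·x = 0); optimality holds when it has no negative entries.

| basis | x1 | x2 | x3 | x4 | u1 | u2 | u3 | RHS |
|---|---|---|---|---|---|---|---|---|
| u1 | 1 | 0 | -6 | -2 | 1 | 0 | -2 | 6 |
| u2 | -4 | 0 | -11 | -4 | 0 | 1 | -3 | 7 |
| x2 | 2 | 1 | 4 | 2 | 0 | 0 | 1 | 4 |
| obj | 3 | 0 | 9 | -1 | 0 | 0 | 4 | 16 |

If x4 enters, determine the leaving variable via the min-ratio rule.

Column x4 entries and ratios — u1: -2 ≤ 0, skip; u2: -4 ≤ 0, skip; x2: 4/2 = 2.
Smallest ratio is 2 in the row of x2, so x2 leaves.

x2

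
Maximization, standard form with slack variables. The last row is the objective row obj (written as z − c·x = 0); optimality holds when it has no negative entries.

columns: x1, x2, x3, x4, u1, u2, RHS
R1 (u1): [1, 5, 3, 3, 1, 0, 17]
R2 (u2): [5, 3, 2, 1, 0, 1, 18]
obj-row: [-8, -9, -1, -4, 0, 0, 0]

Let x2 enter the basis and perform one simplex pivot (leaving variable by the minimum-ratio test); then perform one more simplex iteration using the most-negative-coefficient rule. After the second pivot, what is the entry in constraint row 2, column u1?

-3/22

Ratio test on column x2 — row 1: 17/5 = 17/5; row 2: 18/3 = 6. Minimum is 17/5 at row 1 (u1 leaves); pivot element 5.
Divide row 1 by 5; eliminate column x2 from the other rows.
Second iteration: most negative obj-row entry is -31/5 in column x1, so x1 enters.
Ratio test on column x1 — row 1: (17/5)/(1/5) = 17; row 2: (39/5)/(22/5) = 39/22. Minimum is 39/22 at row 2 (u2 leaves); pivot element 22/5.
Divide row 2 by 22/5; eliminate column x1 from the other rows.
After both pivots, the entry at constraint row 2, column u1 is -3/22.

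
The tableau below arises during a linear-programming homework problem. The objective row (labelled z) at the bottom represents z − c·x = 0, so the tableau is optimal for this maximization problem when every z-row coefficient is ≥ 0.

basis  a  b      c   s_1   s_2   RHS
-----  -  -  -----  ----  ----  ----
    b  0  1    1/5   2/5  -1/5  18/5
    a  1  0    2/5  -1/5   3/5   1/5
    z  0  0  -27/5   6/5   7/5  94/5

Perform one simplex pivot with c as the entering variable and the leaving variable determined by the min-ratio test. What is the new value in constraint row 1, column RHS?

7/2

Ratio test on column c — row 1: (18/5)/(1/5) = 18; row 2: (1/5)/(2/5) = 1/2. Minimum is 1/2 at row 2 (a leaves); pivot element 2/5.
Divide row 2 by 2/5; eliminate column c from the other rows.
Row 1 update in column RHS: 18/5 − (1/5)·(1/2) = 7/2.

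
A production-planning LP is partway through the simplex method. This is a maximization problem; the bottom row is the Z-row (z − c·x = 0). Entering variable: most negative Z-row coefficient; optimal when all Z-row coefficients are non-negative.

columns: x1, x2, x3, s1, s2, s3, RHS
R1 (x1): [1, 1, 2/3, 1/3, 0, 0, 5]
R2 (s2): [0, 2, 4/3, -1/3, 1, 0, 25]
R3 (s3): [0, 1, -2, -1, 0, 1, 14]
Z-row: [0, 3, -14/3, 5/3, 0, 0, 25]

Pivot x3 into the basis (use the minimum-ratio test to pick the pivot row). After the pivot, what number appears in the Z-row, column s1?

4

Ratio test on column x3 — row 1: 5/(2/3) = 15/2; row 2: 25/(4/3) = 75/4; row 3: entry -2 ≤ 0. Minimum is 15/2 at row 1 (x1 leaves); pivot element 2/3.
Divide row 1 by 2/3; eliminate column x3 from the other rows.
Z-row update in column s1: 5/3 − (-14/3)·(1/2) = 4.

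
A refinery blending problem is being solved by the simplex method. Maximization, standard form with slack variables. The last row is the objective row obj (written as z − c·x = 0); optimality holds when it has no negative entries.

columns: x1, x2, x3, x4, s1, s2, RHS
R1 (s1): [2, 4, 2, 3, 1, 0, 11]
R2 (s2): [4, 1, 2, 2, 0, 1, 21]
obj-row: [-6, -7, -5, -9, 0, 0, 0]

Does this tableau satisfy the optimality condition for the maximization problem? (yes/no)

no

The obj-row has a negative entry -9 in column x4, so it is not optimal.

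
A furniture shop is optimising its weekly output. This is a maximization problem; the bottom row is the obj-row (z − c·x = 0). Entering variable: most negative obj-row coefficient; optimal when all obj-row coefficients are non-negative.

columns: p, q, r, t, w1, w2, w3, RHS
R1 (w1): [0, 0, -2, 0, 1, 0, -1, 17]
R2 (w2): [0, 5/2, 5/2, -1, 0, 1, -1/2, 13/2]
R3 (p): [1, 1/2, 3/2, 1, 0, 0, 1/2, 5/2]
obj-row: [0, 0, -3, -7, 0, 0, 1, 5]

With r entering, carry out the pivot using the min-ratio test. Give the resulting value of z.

Ratio test on column r — row 1: entry -2 ≤ 0; row 2: (13/2)/(5/2) = 13/5; row 3: (5/2)/(3/2) = 5/3. Minimum is 5/3 at row 3 (p leaves); pivot element 3/2.
Pivot on row 3; the obj-row RHS becomes 5 − (-3)·(5/3) = 10.

10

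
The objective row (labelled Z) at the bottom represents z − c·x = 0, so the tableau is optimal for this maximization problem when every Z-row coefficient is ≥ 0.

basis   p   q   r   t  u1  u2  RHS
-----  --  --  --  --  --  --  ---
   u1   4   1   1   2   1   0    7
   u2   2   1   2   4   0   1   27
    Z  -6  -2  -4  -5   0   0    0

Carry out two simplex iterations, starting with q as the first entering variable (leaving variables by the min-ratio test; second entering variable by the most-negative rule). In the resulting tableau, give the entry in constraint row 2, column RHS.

Ratio test on column q — row 1: 7/1 = 7; row 2: 27/1 = 27. Minimum is 7 at row 1 (u1 leaves); pivot element 1.
Divide row 1 by 1; eliminate column q from the other rows.
Second iteration: most negative Z-row entry is -2 in column r, so r enters.
Ratio test on column r — row 1: 7/1 = 7; row 2: 20/1 = 20. Minimum is 7 at row 1 (q leaves); pivot element 1.
Divide row 1 by 1; eliminate column r from the other rows.
After both pivots, the entry at constraint row 2, column RHS is 13.

13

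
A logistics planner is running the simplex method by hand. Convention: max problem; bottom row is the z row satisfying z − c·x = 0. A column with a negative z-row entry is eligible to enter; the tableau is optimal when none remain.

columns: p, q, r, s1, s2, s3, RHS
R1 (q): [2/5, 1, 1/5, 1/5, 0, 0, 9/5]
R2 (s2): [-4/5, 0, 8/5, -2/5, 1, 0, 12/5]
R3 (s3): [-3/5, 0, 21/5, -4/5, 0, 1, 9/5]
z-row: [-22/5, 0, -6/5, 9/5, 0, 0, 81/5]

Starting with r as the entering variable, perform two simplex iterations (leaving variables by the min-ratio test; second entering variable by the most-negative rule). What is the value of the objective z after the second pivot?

35

Ratio test on column r — row 1: (9/5)/(1/5) = 9; row 2: (12/5)/(8/5) = 3/2; row 3: (9/5)/(21/5) = 3/7. Minimum is 3/7 at row 3 (s3 leaves); pivot element 21/5.
Pivot on row 3; the z-row RHS becomes 81/5 − (-6/5)·(3/7) = 117/7.
Next entering variable (most negative z-row entry -32/7): p.
Ratio test on column p — row 1: (12/7)/(3/7) = 4; row 2: entry -4/7 ≤ 0; row 3: entry -1/7 ≤ 0. Minimum is 4 at row 1 (q leaves); pivot element 3/7.
After the second pivot the z-row RHS is 117/7 − (-32/7)·4 = 35.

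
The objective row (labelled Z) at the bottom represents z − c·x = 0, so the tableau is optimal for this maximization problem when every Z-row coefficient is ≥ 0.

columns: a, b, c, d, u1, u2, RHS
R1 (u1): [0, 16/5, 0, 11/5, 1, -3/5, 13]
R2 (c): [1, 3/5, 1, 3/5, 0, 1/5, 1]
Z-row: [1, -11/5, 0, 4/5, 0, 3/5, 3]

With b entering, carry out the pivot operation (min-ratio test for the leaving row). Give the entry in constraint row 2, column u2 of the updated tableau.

1/3

Ratio test on column b — row 1: 13/(16/5) = 65/16; row 2: 1/(3/5) = 5/3. Minimum is 5/3 at row 2 (c leaves); pivot element 3/5.
Divide row 2 by 3/5; eliminate column b from the other rows.
In the new row 2, the u2 entry is the old entry divided by the pivot: (1/5)/(3/5) = 1/3.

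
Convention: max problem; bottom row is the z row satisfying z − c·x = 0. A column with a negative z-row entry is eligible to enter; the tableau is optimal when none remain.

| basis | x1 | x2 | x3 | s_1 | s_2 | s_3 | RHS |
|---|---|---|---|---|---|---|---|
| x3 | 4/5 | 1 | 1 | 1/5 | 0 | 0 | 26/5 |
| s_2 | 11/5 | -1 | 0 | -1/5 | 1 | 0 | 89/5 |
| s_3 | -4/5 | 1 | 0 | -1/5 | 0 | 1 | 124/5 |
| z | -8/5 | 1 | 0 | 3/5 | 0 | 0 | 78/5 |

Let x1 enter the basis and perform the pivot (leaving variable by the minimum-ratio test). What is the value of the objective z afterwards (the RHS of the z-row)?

Ratio test on column x1 — row 1: (26/5)/(4/5) = 13/2; row 2: (89/5)/(11/5) = 89/11; row 3: entry -4/5 ≤ 0. Minimum is 13/2 at row 1 (x3 leaves); pivot element 4/5.
Pivot on row 1; the z-row RHS becomes 78/5 − (-8/5)·(13/2) = 26.

26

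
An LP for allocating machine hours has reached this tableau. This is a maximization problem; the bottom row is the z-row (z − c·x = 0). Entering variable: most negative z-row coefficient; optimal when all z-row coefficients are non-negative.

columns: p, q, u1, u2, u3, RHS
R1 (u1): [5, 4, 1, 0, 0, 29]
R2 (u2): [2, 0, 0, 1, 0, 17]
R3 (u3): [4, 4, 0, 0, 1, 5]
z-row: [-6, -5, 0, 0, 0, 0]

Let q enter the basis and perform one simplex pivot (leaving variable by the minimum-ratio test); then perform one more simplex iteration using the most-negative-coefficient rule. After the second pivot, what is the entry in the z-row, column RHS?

Ratio test on column q — row 1: 29/4 = 29/4; row 2: entry 0 ≤ 0; row 3: 5/4 = 5/4. Minimum is 5/4 at row 3 (u3 leaves); pivot element 4.
Divide row 3 by 4; eliminate column q from the other rows.
Second iteration: most negative z-row entry is -1 in column p, so p enters.
Ratio test on column p — row 1: 24/1 = 24; row 2: 17/2 = 17/2; row 3: (5/4)/1 = 5/4. Minimum is 5/4 at row 3 (q leaves); pivot element 1.
Divide row 3 by 1; eliminate column p from the other rows.
After both pivots, the entry at the z-row, column RHS is 15/2.

15/2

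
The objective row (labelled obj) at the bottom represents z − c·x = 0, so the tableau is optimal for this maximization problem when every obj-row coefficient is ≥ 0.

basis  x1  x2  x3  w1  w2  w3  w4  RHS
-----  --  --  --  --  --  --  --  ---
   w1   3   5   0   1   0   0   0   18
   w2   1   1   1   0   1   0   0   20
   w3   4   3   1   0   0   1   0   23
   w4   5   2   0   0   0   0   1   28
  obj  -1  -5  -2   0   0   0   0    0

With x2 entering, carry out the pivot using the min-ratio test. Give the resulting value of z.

18

Ratio test on column x2 — row 1: 18/5 = 18/5; row 2: 20/1 = 20; row 3: 23/3 = 23/3; row 4: 28/2 = 14. Minimum is 18/5 at row 1 (w1 leaves); pivot element 5.
Pivot on row 1; the obj-row RHS becomes 0 − (-5)·(18/5) = 18.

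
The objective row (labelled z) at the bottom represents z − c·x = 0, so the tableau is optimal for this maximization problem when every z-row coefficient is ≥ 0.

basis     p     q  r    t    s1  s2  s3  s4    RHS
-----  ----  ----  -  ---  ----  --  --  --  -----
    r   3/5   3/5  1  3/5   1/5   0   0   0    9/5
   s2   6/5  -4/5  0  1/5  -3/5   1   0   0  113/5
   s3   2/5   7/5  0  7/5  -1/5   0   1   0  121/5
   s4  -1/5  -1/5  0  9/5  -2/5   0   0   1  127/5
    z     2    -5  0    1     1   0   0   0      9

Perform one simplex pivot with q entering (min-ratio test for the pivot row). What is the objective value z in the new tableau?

24

Ratio test on column q — row 1: (9/5)/(3/5) = 3; row 2: entry -4/5 ≤ 0; row 3: (121/5)/(7/5) = 121/7; row 4: entry -1/5 ≤ 0. Minimum is 3 at row 1 (r leaves); pivot element 3/5.
Pivot on row 1; the z-row RHS becomes 9 − (-5)·3 = 24.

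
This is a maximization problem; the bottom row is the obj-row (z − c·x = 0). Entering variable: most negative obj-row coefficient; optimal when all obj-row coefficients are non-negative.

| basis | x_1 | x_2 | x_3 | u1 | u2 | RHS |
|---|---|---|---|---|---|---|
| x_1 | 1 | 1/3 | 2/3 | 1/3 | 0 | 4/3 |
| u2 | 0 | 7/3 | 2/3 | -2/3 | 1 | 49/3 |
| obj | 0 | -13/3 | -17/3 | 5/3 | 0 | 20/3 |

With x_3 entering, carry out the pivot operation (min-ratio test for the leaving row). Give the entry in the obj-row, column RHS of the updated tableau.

18

Ratio test on column x_3 — row 1: (4/3)/(2/3) = 2; row 2: (49/3)/(2/3) = 49/2. Minimum is 2 at row 1 (x_1 leaves); pivot element 2/3.
Divide row 1 by 2/3; eliminate column x_3 from the other rows.
obj-row update in column RHS: 20/3 − (-17/3)·2 = 18.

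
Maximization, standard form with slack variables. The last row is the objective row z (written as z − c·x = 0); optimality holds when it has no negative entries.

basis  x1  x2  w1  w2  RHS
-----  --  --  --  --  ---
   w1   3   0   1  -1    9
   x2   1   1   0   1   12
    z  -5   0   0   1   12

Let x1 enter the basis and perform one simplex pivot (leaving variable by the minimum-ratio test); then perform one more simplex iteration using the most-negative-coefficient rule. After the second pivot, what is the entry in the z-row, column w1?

Ratio test on column x1 — row 1: 9/3 = 3; row 2: 12/1 = 12. Minimum is 3 at row 1 (w1 leaves); pivot element 3.
Divide row 1 by 3; eliminate column x1 from the other rows.
Second iteration: most negative z-row entry is -2/3 in column w2, so w2 enters.
Ratio test on column w2 — row 1: entry -1/3 ≤ 0; row 2: 9/(4/3) = 27/4. Minimum is 27/4 at row 2 (x2 leaves); pivot element 4/3.
Divide row 2 by 4/3; eliminate column w2 from the other rows.
After both pivots, the entry at the z-row, column w1 is 3/2.

3/2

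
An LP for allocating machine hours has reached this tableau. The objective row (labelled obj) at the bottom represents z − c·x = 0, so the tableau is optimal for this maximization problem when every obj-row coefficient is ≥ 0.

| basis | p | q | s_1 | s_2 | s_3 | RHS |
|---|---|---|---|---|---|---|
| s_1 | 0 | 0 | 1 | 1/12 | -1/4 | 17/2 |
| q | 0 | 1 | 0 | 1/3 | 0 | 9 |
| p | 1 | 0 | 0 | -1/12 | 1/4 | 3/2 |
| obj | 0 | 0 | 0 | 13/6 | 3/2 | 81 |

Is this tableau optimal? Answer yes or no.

Every obj-row coefficient is ≥ 0, so the tableau is optimal.

yes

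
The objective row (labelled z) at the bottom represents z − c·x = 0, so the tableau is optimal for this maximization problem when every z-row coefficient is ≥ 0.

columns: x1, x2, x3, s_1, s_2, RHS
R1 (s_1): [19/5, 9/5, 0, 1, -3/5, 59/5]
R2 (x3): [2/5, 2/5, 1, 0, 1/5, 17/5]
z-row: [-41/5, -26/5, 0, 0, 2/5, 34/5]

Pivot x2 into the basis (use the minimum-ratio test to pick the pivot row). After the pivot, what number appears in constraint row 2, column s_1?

Ratio test on column x2 — row 1: (59/5)/(9/5) = 59/9; row 2: (17/5)/(2/5) = 17/2. Minimum is 59/9 at row 1 (s_1 leaves); pivot element 9/5.
Divide row 1 by 9/5; eliminate column x2 from the other rows.
Row 2 update in column s_1: 0 − (2/5)·(5/9) = -2/9.

-2/9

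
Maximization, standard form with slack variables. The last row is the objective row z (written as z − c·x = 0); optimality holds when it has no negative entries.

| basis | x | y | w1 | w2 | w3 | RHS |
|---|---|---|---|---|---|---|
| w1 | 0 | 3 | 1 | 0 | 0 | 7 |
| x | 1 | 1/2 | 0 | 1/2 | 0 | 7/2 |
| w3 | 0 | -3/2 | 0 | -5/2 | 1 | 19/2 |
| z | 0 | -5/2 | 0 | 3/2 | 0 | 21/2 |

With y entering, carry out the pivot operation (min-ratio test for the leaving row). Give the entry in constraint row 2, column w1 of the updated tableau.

-1/6

Ratio test on column y — row 1: 7/3 = 7/3; row 2: (7/2)/(1/2) = 7; row 3: entry -3/2 ≤ 0. Minimum is 7/3 at row 1 (w1 leaves); pivot element 3.
Divide row 1 by 3; eliminate column y from the other rows.
Row 2 update in column w1: 0 − (1/2)·(1/3) = -1/6.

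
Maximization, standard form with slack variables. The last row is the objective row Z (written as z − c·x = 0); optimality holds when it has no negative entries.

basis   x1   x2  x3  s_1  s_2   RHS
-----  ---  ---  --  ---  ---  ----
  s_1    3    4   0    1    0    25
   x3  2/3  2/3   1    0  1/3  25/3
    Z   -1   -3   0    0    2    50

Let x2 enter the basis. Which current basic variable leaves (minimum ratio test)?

Column x2 entries and ratios — s_1: 25/4 = 25/4; x3: (25/3)/(2/3) = 25/2.
Smallest ratio is 25/4 in the row of s_1, so s_1 leaves.

s_1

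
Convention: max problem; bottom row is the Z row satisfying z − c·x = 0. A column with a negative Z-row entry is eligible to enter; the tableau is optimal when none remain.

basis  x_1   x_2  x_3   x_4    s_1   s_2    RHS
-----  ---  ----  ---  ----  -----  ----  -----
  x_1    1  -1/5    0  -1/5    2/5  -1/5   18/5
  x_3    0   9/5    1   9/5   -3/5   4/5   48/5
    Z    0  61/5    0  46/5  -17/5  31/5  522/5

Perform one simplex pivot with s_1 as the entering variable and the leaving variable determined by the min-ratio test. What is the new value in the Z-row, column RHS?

Ratio test on column s_1 — row 1: (18/5)/(2/5) = 9; row 2: entry -3/5 ≤ 0. Minimum is 9 at row 1 (x_1 leaves); pivot element 2/5.
Divide row 1 by 2/5; eliminate column s_1 from the other rows.
Z-row update in column RHS: 522/5 − (-17/5)·9 = 135.

135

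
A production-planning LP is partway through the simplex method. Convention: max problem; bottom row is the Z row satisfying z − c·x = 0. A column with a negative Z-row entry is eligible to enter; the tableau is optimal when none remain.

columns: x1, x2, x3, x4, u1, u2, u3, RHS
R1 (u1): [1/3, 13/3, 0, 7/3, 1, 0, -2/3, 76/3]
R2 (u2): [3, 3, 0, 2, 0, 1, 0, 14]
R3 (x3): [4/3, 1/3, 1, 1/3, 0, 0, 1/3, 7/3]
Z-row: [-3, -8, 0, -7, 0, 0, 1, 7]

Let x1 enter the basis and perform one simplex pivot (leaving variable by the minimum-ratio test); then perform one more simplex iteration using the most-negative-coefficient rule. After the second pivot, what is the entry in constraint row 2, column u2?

4/9

Ratio test on column x1 — row 1: (76/3)/(1/3) = 76; row 2: 14/3 = 14/3; row 3: (7/3)/(4/3) = 7/4. Minimum is 7/4 at row 3 (x3 leaves); pivot element 4/3.
Divide row 3 by 4/3; eliminate column x1 from the other rows.
Second iteration: most negative Z-row entry is -29/4 in column x2, so x2 enters.
Ratio test on column x2 — row 1: (99/4)/(17/4) = 99/17; row 2: (35/4)/(9/4) = 35/9; row 3: (7/4)/(1/4) = 7. Minimum is 35/9 at row 2 (u2 leaves); pivot element 9/4.
Divide row 2 by 9/4; eliminate column x2 from the other rows.
After both pivots, the entry at constraint row 2, column u2 is 4/9.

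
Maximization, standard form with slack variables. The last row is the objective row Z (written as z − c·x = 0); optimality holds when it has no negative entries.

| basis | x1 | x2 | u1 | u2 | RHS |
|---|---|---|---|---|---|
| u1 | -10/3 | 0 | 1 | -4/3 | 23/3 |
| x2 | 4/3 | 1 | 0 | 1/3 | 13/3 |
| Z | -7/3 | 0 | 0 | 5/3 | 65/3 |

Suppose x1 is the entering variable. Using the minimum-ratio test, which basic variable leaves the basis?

Column x1 entries and ratios — u1: -10/3 ≤ 0, skip; x2: (13/3)/(4/3) = 13/4.
Smallest ratio is 13/4 in the row of x2, so x2 leaves.

x2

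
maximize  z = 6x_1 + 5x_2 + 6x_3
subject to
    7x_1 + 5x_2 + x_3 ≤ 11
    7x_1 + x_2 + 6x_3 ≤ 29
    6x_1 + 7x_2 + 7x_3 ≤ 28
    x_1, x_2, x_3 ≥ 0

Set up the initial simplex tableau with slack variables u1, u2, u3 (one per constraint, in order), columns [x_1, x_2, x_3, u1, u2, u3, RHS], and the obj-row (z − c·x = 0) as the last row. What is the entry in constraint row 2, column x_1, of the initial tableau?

7

Constraint 2 has coefficient 7 on x_1.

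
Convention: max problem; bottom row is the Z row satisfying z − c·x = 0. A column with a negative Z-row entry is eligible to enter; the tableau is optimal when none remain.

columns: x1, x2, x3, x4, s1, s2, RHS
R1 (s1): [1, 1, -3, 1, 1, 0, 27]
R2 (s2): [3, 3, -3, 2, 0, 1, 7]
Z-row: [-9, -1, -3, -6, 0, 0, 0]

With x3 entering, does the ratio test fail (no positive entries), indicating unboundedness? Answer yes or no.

yes

Every constraint-row entry in column x3 is ≤ 0, so increasing x3 is unbounded.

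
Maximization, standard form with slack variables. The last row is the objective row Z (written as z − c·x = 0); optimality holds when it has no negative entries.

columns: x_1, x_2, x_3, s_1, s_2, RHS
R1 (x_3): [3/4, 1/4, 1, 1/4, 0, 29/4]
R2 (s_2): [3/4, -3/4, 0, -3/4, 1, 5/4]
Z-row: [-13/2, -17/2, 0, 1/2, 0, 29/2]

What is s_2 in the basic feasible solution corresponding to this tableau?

5/4

s_2 is basic (row 2); its value is the RHS of that row, 5/4.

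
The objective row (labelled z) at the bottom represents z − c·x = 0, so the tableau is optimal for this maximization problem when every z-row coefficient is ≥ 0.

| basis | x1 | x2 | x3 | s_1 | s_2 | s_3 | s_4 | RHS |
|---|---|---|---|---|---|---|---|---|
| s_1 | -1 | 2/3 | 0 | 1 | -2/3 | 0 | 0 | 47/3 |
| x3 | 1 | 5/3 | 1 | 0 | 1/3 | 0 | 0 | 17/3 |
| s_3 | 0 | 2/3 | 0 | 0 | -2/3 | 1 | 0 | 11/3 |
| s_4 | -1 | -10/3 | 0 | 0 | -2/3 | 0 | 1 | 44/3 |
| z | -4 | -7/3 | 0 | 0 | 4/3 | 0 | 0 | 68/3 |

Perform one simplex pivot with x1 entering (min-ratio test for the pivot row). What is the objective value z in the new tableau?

Ratio test on column x1 — row 1: entry -1 ≤ 0; row 2: (17/3)/1 = 17/3; row 3: entry 0 ≤ 0; row 4: entry -1 ≤ 0. Minimum is 17/3 at row 2 (x3 leaves); pivot element 1.
Pivot on row 2; the z-row RHS becomes 68/3 − (-4)·(17/3) = 136/3.

136/3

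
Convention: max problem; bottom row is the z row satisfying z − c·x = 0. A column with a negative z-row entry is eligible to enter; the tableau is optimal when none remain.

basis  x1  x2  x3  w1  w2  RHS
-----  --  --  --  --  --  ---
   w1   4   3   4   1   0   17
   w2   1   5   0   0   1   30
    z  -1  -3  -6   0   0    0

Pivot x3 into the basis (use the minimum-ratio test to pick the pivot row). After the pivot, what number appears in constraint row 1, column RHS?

Ratio test on column x3 — row 1: 17/4 = 17/4; row 2: entry 0 ≤ 0. Minimum is 17/4 at row 1 (w1 leaves); pivot element 4.
Divide row 1 by 4; eliminate column x3 from the other rows.
In the new row 1, the RHS entry is the old entry divided by the pivot: 17/4 = 17/4.

17/4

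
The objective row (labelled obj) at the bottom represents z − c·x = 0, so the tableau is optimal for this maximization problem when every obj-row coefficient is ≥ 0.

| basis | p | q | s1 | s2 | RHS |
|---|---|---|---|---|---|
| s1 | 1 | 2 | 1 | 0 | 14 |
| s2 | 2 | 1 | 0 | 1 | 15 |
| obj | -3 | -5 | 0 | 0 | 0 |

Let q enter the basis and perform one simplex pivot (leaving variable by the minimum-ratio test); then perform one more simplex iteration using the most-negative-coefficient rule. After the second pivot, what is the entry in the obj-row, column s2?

1/3

Ratio test on column q — row 1: 14/2 = 7; row 2: 15/1 = 15. Minimum is 7 at row 1 (s1 leaves); pivot element 2.
Divide row 1 by 2; eliminate column q from the other rows.
Second iteration: most negative obj-row entry is -1/2 in column p, so p enters.
Ratio test on column p — row 1: 7/(1/2) = 14; row 2: 8/(3/2) = 16/3. Minimum is 16/3 at row 2 (s2 leaves); pivot element 3/2.
Divide row 2 by 3/2; eliminate column p from the other rows.
After both pivots, the entry at the obj-row, column s2 is 1/3.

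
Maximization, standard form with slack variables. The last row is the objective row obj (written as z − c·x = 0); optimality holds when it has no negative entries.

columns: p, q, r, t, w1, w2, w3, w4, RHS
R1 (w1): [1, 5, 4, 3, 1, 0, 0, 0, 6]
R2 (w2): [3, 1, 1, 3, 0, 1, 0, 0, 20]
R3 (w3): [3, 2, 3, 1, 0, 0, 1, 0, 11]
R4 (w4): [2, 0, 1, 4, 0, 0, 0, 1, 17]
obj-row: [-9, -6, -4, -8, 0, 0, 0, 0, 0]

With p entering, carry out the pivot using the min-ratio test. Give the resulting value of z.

33

Ratio test on column p — row 1: 6/1 = 6; row 2: 20/3 = 20/3; row 3: 11/3 = 11/3; row 4: 17/2 = 17/2. Minimum is 11/3 at row 3 (w3 leaves); pivot element 3.
Pivot on row 3; the obj-row RHS becomes 0 − (-9)·(11/3) = 33.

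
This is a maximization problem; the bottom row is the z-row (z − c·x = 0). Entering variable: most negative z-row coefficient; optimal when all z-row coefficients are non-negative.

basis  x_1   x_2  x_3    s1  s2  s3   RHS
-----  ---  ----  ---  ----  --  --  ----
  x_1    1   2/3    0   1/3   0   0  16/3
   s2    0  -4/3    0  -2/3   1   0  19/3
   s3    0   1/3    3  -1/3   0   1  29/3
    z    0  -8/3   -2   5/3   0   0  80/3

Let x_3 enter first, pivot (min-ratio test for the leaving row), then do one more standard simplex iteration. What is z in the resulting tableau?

158/3

Ratio test on column x_3 — row 1: entry 0 ≤ 0; row 2: entry 0 ≤ 0; row 3: (29/3)/3 = 29/9. Minimum is 29/9 at row 3 (s3 leaves); pivot element 3.
Pivot on row 3; the z-row RHS becomes 80/3 − (-2)·(29/9) = 298/9.
Next entering variable (most negative z-row entry -22/9): x_2.
Ratio test on column x_2 — row 1: (16/3)/(2/3) = 8; row 2: entry -4/3 ≤ 0; row 3: (29/9)/(1/9) = 29. Minimum is 8 at row 1 (x_1 leaves); pivot element 2/3.
After the second pivot the z-row RHS is 298/9 − (-22/9)·8 = 158/3.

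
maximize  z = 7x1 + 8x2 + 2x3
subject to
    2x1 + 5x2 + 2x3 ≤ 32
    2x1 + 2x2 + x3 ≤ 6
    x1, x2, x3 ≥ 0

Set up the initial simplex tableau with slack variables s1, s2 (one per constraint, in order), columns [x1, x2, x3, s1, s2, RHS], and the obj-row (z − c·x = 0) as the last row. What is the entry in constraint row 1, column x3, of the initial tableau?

Constraint 1 has coefficient 2 on x3.

2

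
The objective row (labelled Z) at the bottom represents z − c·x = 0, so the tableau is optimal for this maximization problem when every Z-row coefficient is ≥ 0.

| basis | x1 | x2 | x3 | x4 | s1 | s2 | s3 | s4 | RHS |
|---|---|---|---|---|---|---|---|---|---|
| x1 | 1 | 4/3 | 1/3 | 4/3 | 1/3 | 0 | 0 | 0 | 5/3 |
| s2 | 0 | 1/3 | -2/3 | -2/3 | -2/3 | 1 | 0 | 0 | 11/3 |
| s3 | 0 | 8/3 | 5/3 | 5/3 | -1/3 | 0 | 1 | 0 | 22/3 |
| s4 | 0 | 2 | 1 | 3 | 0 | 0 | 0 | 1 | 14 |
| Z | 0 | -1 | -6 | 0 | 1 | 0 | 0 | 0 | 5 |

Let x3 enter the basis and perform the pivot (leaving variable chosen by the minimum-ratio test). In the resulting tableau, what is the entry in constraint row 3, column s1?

Ratio test on column x3 — row 1: (5/3)/(1/3) = 5; row 2: entry -2/3 ≤ 0; row 3: (22/3)/(5/3) = 22/5; row 4: 14/1 = 14. Minimum is 22/5 at row 3 (s3 leaves); pivot element 5/3.
Divide row 3 by 5/3; eliminate column x3 from the other rows.
In the new row 3, the s1 entry is the old entry divided by the pivot: (-1/3)/(5/3) = -1/5.

-1/5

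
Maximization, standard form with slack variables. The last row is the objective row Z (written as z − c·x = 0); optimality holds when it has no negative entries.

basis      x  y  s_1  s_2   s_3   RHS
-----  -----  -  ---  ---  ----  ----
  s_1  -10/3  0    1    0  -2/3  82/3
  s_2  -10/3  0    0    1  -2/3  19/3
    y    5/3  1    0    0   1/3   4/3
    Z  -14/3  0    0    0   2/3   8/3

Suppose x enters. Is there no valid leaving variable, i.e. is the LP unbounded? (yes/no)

no

Column x has positive entries in row(s) 3, so the ratio test bounds it — not unbounded.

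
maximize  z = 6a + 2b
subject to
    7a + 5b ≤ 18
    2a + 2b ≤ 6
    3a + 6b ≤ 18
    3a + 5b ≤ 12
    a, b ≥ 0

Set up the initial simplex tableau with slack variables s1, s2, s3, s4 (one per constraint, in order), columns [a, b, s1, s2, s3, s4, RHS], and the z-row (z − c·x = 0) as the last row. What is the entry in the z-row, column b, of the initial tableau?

The z-row carries the negated objective coefficients: the b entry is -2.

-2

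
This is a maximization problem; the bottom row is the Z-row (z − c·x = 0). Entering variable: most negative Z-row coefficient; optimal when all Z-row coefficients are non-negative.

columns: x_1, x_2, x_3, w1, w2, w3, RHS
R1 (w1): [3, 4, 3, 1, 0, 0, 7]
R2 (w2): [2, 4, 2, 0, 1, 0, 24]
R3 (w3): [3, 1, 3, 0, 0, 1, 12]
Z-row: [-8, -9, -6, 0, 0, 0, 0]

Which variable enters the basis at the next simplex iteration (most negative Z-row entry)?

Negative Z-row entries: x_1: -8, x_2: -9, x_3: -6.
The most negative is -9 in column x_2, so x_2 enters.

x_2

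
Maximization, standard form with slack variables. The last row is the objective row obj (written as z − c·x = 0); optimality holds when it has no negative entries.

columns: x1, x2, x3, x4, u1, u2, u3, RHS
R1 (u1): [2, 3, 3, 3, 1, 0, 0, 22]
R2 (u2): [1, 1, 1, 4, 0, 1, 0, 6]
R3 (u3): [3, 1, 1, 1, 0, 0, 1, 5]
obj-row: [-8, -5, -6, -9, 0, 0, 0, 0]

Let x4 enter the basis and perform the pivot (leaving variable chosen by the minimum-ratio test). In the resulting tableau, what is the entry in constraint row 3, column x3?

Ratio test on column x4 — row 1: 22/3 = 22/3; row 2: 6/4 = 3/2; row 3: 5/1 = 5. Minimum is 3/2 at row 2 (u2 leaves); pivot element 4.
Divide row 2 by 4; eliminate column x4 from the other rows.
Row 3 update in column x3: 1 − 1·(1/4) = 3/4.

3/4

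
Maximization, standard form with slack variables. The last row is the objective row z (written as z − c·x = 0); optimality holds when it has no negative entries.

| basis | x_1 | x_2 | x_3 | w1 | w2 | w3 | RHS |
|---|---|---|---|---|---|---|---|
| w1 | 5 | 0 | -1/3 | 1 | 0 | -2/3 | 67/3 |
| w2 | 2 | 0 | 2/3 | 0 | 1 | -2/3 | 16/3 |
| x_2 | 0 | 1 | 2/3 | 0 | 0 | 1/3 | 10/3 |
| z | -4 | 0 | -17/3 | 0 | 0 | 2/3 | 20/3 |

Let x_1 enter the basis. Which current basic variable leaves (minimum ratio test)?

w2

Column x_1 entries and ratios — w1: (67/3)/5 = 67/15; w2: (16/3)/2 = 8/3; x_2: 0 ≤ 0, skip.
Smallest ratio is 8/3 in the row of w2, so w2 leaves.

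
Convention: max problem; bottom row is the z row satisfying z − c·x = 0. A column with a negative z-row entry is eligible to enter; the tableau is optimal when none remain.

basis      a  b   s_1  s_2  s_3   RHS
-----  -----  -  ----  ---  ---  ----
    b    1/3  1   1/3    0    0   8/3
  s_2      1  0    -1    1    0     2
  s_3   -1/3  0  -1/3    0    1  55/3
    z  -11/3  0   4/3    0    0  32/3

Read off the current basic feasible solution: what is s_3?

55/3

s_3 is basic (row 3); its value is the RHS of that row, 55/3.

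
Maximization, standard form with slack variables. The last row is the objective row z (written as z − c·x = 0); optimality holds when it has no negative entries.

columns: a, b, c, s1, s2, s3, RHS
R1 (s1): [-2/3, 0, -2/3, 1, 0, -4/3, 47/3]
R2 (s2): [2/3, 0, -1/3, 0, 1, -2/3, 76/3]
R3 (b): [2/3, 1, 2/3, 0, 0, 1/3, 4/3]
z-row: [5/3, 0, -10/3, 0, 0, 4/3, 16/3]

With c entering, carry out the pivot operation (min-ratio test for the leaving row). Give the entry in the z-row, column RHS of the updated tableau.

12

Ratio test on column c — row 1: entry -2/3 ≤ 0; row 2: entry -1/3 ≤ 0; row 3: (4/3)/(2/3) = 2. Minimum is 2 at row 3 (b leaves); pivot element 2/3.
Divide row 3 by 2/3; eliminate column c from the other rows.
z-row update in column RHS: 16/3 − (-10/3)·2 = 12.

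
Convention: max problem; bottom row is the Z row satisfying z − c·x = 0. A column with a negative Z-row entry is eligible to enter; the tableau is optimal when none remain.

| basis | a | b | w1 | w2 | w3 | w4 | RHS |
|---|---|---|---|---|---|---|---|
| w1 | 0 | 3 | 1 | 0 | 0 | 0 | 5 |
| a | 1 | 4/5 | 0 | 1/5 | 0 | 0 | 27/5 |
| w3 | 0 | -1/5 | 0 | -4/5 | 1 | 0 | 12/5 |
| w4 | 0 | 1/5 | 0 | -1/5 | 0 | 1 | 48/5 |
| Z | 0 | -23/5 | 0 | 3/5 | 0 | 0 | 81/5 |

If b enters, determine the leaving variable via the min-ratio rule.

Column b entries and ratios — w1: 5/3 = 5/3; a: (27/5)/(4/5) = 27/4; w3: -1/5 ≤ 0, skip; w4: (48/5)/(1/5) = 48.
Smallest ratio is 5/3 in the row of w1, so w1 leaves.

w1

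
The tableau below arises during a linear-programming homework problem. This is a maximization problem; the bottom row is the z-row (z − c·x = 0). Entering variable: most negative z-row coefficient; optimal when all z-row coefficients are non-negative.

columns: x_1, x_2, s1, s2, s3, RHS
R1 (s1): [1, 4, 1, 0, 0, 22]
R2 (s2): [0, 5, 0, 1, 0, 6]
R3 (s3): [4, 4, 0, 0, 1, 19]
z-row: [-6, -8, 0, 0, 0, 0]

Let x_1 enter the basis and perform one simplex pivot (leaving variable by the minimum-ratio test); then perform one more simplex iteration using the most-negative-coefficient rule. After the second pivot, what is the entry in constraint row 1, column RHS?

Ratio test on column x_1 — row 1: 22/1 = 22; row 2: entry 0 ≤ 0; row 3: 19/4 = 19/4. Minimum is 19/4 at row 3 (s3 leaves); pivot element 4.
Divide row 3 by 4; eliminate column x_1 from the other rows.
Second iteration: most negative z-row entry is -2 in column x_2, so x_2 enters.
Ratio test on column x_2 — row 1: (69/4)/3 = 23/4; row 2: 6/5 = 6/5; row 3: (19/4)/1 = 19/4. Minimum is 6/5 at row 2 (s2 leaves); pivot element 5.
Divide row 2 by 5; eliminate column x_2 from the other rows.
After both pivots, the entry at constraint row 1, column RHS is 273/20.

273/20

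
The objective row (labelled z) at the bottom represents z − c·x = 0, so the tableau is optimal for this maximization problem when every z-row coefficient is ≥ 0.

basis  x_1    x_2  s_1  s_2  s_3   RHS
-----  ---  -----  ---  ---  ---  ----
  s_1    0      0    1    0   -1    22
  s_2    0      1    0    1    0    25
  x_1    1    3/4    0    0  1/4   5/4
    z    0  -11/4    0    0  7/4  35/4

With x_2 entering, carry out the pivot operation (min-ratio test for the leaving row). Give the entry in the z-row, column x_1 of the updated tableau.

Ratio test on column x_2 — row 1: entry 0 ≤ 0; row 2: 25/1 = 25; row 3: (5/4)/(3/4) = 5/3. Minimum is 5/3 at row 3 (x_1 leaves); pivot element 3/4.
Divide row 3 by 3/4; eliminate column x_2 from the other rows.
z-row update in column x_1: 0 − (-11/4)·(4/3) = 11/3.

11/3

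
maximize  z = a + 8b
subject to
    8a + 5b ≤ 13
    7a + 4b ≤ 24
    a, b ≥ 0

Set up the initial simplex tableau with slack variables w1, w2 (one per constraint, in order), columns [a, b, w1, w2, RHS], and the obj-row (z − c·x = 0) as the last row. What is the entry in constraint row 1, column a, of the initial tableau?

Constraint 1 has coefficient 8 on a.

8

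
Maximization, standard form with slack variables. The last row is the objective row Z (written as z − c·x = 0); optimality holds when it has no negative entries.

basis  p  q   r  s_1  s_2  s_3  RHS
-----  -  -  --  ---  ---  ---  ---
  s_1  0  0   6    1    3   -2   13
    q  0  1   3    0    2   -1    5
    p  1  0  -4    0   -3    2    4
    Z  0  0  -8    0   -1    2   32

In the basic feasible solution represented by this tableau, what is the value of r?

0

r is not in the basis, so in the current basic feasible solution r = 0.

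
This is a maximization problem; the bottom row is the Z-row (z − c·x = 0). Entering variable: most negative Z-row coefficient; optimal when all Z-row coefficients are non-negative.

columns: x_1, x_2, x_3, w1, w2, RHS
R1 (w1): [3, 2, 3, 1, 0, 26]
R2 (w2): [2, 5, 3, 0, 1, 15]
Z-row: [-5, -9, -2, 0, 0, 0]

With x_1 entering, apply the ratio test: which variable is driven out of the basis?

Column x_1 entries and ratios — w1: 26/3 = 26/3; w2: 15/2 = 15/2.
Smallest ratio is 15/2 in the row of w2, so w2 leaves.

w2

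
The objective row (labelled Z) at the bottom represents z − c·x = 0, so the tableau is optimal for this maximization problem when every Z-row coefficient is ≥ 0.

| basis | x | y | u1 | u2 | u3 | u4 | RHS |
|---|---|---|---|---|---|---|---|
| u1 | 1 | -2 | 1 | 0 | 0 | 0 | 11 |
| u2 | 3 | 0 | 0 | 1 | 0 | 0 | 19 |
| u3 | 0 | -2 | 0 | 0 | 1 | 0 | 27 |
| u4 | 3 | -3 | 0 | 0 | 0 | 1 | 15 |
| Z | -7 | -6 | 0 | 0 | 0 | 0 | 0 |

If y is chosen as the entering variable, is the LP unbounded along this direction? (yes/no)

Every constraint-row entry in column y is ≤ 0, so increasing y is unbounded.

yes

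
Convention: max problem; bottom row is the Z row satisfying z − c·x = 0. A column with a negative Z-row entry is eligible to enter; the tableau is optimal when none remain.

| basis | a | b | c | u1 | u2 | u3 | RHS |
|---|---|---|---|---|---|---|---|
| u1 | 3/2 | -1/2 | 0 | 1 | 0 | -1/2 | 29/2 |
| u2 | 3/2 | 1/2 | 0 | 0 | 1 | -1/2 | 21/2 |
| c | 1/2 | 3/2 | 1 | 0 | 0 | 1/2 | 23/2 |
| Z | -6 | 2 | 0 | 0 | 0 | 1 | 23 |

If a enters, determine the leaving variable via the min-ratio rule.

u2

Column a entries and ratios — u1: (29/2)/(3/2) = 29/3; u2: (21/2)/(3/2) = 7; c: (23/2)/(1/2) = 23.
Smallest ratio is 7 in the row of u2, so u2 leaves.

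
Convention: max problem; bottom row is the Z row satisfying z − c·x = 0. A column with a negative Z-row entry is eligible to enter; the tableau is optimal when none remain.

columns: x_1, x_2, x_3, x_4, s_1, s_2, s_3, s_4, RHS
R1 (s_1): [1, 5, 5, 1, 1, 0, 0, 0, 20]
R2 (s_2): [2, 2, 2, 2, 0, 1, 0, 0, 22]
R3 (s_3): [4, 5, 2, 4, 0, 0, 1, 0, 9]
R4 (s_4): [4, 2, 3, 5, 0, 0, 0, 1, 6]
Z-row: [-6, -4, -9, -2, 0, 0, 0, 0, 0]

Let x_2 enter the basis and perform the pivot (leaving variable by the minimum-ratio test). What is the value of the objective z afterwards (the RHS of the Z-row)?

Ratio test on column x_2 — row 1: 20/5 = 4; row 2: 22/2 = 11; row 3: 9/5 = 9/5; row 4: 6/2 = 3. Minimum is 9/5 at row 3 (s_3 leaves); pivot element 5.
Pivot on row 3; the Z-row RHS becomes 0 − (-4)·(9/5) = 36/5.

36/5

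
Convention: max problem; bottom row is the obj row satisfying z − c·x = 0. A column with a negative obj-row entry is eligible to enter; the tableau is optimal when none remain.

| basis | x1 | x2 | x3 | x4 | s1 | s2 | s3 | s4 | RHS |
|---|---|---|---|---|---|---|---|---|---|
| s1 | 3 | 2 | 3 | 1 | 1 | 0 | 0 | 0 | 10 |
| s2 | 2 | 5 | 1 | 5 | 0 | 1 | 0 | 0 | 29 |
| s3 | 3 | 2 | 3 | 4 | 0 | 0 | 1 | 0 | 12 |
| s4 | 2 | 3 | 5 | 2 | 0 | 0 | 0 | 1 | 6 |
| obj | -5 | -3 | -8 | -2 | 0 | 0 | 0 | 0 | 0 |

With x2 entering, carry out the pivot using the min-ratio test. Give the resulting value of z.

Ratio test on column x2 — row 1: 10/2 = 5; row 2: 29/5 = 29/5; row 3: 12/2 = 6; row 4: 6/3 = 2. Minimum is 2 at row 4 (s4 leaves); pivot element 3.
Pivot on row 4; the obj-row RHS becomes 0 − (-3)·2 = 6.

6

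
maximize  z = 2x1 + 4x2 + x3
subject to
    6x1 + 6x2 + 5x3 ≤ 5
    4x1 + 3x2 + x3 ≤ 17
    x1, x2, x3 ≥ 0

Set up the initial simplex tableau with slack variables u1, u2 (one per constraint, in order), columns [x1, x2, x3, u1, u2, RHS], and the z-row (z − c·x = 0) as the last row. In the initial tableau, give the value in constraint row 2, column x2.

Constraint 2 has coefficient 3 on x2.

3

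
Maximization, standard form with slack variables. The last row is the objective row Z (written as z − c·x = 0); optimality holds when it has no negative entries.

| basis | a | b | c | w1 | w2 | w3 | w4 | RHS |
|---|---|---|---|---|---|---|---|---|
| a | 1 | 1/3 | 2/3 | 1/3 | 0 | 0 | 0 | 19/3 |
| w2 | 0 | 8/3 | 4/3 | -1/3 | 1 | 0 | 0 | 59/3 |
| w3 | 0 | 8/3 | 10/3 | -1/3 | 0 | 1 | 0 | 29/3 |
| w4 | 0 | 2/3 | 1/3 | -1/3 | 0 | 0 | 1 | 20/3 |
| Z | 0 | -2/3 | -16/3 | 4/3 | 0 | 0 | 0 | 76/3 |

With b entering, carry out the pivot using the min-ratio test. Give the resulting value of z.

Ratio test on column b — row 1: (19/3)/(1/3) = 19; row 2: (59/3)/(8/3) = 59/8; row 3: (29/3)/(8/3) = 29/8; row 4: (20/3)/(2/3) = 10. Minimum is 29/8 at row 3 (w3 leaves); pivot element 8/3.
Pivot on row 3; the Z-row RHS becomes 76/3 − (-2/3)·(29/8) = 111/4.

111/4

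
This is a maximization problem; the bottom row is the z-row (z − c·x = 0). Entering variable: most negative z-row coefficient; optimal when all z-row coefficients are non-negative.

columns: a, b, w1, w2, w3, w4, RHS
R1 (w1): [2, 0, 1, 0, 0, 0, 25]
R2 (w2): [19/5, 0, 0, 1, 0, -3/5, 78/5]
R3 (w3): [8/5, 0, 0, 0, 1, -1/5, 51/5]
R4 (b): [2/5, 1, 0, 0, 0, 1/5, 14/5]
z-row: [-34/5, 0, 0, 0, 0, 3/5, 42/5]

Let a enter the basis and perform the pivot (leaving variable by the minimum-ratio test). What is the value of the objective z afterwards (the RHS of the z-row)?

690/19

Ratio test on column a — row 1: 25/2 = 25/2; row 2: (78/5)/(19/5) = 78/19; row 3: (51/5)/(8/5) = 51/8; row 4: (14/5)/(2/5) = 7. Minimum is 78/19 at row 2 (w2 leaves); pivot element 19/5.
Pivot on row 2; the z-row RHS becomes 42/5 − (-34/5)·(78/19) = 690/19.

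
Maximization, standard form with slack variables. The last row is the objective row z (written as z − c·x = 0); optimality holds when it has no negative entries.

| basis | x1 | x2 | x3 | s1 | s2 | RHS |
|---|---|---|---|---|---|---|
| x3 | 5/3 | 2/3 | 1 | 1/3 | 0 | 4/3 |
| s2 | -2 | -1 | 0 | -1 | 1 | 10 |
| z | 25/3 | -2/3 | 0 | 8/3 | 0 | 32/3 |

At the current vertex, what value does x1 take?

0

x1 is not in the basis, so in the current basic feasible solution x1 = 0.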